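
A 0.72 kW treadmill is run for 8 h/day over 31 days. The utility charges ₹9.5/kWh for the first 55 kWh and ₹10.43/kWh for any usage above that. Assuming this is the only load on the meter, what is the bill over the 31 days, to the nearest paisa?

₹1811.23

Runtime = 8 h/day × 31 days = 248 h
Energy = 0.72 kW × 248 h = 178.56 kWh
Tier 1 (0–55 kWh): 55 × ₹9.5 = ₹522.5
Above 55 kWh: 123.56 × ₹10.43 = ₹1288.7308
Bill = ₹1811.23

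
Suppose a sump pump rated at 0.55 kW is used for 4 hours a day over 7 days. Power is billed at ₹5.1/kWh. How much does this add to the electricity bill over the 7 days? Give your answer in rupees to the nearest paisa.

₹78.54

Runtime = 4 h/day × 7 days = 28 h
Energy = 0.55 kW × 28 h = 15.4 kWh
Cost = 15.4 kWh × ₹5.1/kWh = ₹78.54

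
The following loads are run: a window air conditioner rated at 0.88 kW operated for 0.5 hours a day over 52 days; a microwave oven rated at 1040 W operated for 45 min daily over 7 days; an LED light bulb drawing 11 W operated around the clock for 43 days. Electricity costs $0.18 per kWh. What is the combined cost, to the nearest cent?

$7.14

window air conditioner: Runtime = 0.5 h/day × 52 days = 26 h
window air conditioner: 0.88 kW × 26 h = 22.88 kWh
microwave oven: Runtime = 45 min × 7 = 315 min = 5.25 h
microwave oven: 1.04 kW × 5.25 h = 5.46 kWh
LED light bulb: Runtime = 24 h × 43 = 1032 h
LED light bulb: 0.011 kW × 1032 h = 11.352 kWh
Total energy = 39.692 kWh
Cost = 39.692 × $0.18 = $7.14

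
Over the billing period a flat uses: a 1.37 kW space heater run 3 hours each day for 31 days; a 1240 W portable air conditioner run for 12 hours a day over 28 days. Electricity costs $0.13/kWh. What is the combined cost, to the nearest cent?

$70.73

space heater: Runtime = 3 h/day × 31 days = 93 h
space heater: 1.37 kW × 93 h = 127.41 kWh
portable air conditioner: Runtime = 12 h/day × 28 days = 336 h
portable air conditioner: 1.24 kW × 336 h = 416.64 kWh
Total energy = 544.05 kWh
Cost = 544.05 × $0.13 = $70.73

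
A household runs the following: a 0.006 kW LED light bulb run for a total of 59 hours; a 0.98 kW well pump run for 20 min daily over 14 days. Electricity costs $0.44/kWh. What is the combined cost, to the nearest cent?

$2.17

LED light bulb: 0.006 kW × 59 h = 0.354 kWh
well pump: Runtime = 20 min × 14 = 280 min = 4.666666… h
well pump: 0.98 kW × 4.666666… h = 4.573333… kWh
Total energy = 4.927333… kWh
Cost = 4.927333… × $0.44 = $2.17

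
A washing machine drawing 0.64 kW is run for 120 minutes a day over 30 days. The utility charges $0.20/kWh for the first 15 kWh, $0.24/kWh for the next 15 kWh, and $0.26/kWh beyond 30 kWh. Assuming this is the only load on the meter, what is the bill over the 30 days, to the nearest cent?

$8.78

Runtime = 120 min × 30 = 3600 min = 60 h
Energy = 0.64 kW × 60 h = 38.4 kWh
Tier 1 (0–15 kWh): 15 × $0.20 = $3
Tier 2 (15–30 kWh): 15 × $0.24 = $3.6
Above 30 kWh: 8.4 × $0.26 = $2.184
Bill = $8.78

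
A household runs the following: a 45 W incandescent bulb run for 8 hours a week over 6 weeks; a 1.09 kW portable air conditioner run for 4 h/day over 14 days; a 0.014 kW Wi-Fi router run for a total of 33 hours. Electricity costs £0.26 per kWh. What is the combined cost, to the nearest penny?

incandescent bulb: Runtime = 8 h/week × 6 weeks = 48 h
incandescent bulb: 0.045 kW × 48 h = 2.16 kWh
portable air conditioner: Runtime = 4 h/day × 14 days = 56 h
portable air conditioner: 1.09 kW × 56 h = 61.04 kWh
Wi-Fi router: 0.014 kW × 33 h = 0.462 kWh
Total energy = 63.662 kWh
Cost = 63.662 × £0.26 = £16.55

£16.55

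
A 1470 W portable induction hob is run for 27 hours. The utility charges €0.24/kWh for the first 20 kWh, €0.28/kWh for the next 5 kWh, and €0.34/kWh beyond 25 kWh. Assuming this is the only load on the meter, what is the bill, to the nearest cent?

Energy = 1.47 kW × 27 h = 39.69 kWh
Tier 1 (0–20 kWh): 20 × €0.24 = €4.8
Tier 2 (20–25 kWh): 5 × €0.28 = €1.4
Above 25 kWh: 14.69 × €0.34 = €4.9946
Bill = €11.19

€11.19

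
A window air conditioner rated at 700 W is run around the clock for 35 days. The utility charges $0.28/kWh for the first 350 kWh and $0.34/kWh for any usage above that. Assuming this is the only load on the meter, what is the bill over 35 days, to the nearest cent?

Runtime = 24 h × 35 = 840 h
Energy = 0.7 kW × 840 h = 588 kWh
Tier 1 (0–350 kWh): 350 × $0.28 = $98
Above 350 kWh: 238 × $0.34 = $80.92
Bill = $178.92

$178.92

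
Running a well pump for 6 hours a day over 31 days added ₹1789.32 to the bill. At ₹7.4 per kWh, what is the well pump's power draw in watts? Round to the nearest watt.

1300 W

Energy = ₹1789.32 ÷ ₹7.4/kWh = 241.8 kWh
Runtime = 6 h/day × 31 days = 186 h
Power = 241.8 kWh ÷ 186 h = 1.3 kW = 1300 W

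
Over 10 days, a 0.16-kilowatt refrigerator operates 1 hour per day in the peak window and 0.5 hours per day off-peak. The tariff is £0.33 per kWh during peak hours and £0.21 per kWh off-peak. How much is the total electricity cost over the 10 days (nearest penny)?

Peak energy = 0.16 kW × 1 h × 10 = 1.6 kWh
Off-peak energy = 0.16 kW × 0.5 h × 10 = 0.8 kWh
Cost = 1.6 × £0.33 + 0.8 × £0.21 = £0.528 + £0.168 = £0.70

£0.70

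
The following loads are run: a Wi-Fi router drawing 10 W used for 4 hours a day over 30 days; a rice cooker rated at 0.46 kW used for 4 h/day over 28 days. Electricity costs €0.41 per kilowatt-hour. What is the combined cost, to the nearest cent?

Wi-Fi router: Runtime = 4 h/day × 30 days = 120 h
Wi-Fi router: 0.01 kW × 120 h = 1.2 kWh
rice cooker: Runtime = 4 h/day × 28 days = 112 h
rice cooker: 0.46 kW × 112 h = 51.52 kWh
Total energy = 52.72 kWh
Cost = 52.72 × €0.41 = €21.62

€21.62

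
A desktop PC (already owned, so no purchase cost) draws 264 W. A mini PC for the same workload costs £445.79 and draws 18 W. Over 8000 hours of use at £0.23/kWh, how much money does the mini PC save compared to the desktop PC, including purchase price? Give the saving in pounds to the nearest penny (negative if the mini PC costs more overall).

desktop PC: £0.00 + (264/1000) kW × 8000 h × £0.23 = £0.00 + £485.76 = £485.76
mini PC: £445.79 + (18/1000) kW × 8000 h × £0.23 = £445.79 + £33.12 = £478.91
Saving = £485.76 − £478.91 = £6.85

£6.85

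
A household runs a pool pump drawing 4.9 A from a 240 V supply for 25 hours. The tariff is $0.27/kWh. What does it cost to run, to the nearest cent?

$7.94

Power = 4.9 A × 240 V = 1176 W = 1.176 kW
Energy = 1.176 kW × 25 h = 29.4 kWh
Cost = 29.4 kWh × $0.27/kWh = $7.94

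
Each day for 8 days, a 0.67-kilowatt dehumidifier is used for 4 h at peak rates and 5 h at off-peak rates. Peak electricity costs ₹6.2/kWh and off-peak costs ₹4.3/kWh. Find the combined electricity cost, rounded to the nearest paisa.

Peak energy = 0.67 kW × 4 h × 8 = 21.44 kWh
Off-peak energy = 0.67 kW × 5 h × 8 = 26.8 kWh
Cost = 21.44 × ₹6.2 + 26.8 × ₹4.3 = ₹132.928 + ₹115.24 = ₹248.17

₹248.17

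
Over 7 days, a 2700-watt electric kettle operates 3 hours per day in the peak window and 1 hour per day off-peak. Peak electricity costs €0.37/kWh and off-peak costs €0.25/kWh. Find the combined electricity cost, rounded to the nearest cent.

€25.70

Peak energy = 2.7 kW × 3 h × 7 = 56.7 kWh
Off-peak energy = 2.7 kW × 1 h × 7 = 18.9 kWh
Cost = 56.7 × €0.37 + 18.9 × €0.25 = €20.979 + €4.725 = €25.70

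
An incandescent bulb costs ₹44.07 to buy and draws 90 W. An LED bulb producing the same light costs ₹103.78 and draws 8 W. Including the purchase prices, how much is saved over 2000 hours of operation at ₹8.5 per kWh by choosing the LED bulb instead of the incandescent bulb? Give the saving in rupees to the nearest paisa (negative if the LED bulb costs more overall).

₹1334.29

incandescent bulb: ₹44.07 + (90/1000) kW × 2000 h × ₹8.5 = ₹44.07 + ₹1530 = ₹1574.07
LED bulb: ₹103.78 + (8/1000) kW × 2000 h × ₹8.5 = ₹103.78 + ₹136 = ₹239.78
Saving = ₹1574.07 − ₹239.78 = ₹1334.29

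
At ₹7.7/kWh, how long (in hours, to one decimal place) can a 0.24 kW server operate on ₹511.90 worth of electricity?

277.0 h

Energy available = ₹511.90 ÷ ₹7.7/kWh = 66.4805 kWh
Hours = 66.4805 kWh ÷ 0.24 kW = 277.0 h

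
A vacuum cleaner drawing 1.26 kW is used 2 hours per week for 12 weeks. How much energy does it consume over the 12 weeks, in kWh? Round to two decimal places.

30.24 kWh

Runtime = 2 h/week × 12 weeks = 24 h
Energy = 1.26 kW × 24 h = 30.24 kWh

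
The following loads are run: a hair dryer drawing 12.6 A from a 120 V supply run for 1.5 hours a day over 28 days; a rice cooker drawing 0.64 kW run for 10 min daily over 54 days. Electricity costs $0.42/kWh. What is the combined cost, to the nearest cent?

hair dryer: Power = 12.6 A × 120 V = 1512 W = 1.512 kW
hair dryer: Runtime = 1.5 h/day × 28 days = 42 h
hair dryer: 1.512 kW × 42 h = 63.504 kWh
rice cooker: Runtime = 10 min × 54 = 540 min = 9 h
rice cooker: 0.64 kW × 9 h = 5.76 kWh
Total energy = 69.264 kWh
Cost = 69.264 × $0.42 = $29.09

$29.09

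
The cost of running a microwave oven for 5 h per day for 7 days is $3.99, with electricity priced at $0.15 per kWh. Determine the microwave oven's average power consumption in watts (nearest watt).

Energy = $3.99 ÷ $0.15/kWh = 26.6 kWh
Runtime = 5 h/day × 7 days = 35 h
Power = 26.6 kWh ÷ 35 h = 0.76 kW = 760 W

760 W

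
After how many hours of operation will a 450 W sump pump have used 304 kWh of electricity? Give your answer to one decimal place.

675.6 h

Hours = 304 kWh ÷ 0.45 kW = 675.6 h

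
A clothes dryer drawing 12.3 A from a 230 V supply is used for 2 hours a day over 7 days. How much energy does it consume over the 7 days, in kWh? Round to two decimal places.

39.61 kWh

Power = 12.3 A × 230 V = 2829 W = 2.829 kW
Runtime = 2 h/day × 7 days = 14 h
Energy = 2.829 kW × 14 h = 39.606 kWh ≈ 39.61 kWh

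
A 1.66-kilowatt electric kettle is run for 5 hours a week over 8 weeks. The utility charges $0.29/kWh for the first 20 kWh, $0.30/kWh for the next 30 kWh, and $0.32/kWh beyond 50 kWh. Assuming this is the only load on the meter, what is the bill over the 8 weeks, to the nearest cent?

$20.05

Runtime = 5 h/week × 8 weeks = 40 h
Energy = 1.66 kW × 40 h = 66.4 kWh
Tier 1 (0–20 kWh): 20 × $0.29 = $5.8
Tier 2 (20–50 kWh): 30 × $0.30 = $9
Above 50 kWh: 16.4 × $0.32 = $5.248
Bill = $20.05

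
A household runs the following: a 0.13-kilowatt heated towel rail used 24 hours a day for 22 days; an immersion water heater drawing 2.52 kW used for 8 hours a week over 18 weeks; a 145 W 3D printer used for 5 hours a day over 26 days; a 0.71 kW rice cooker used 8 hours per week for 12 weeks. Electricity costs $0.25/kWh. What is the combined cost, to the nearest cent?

$129.63

heated towel rail: Runtime = 24 h × 22 = 528 h
heated towel rail: 0.13 kW × 528 h = 68.64 kWh
immersion water heater: Runtime = 8 h/week × 18 weeks = 144 h
immersion water heater: 2.52 kW × 144 h = 362.88 kWh
3D printer: Runtime = 5 h/day × 26 days = 130 h
3D printer: 0.145 kW × 130 h = 18.85 kWh
rice cooker: Runtime = 8 h/week × 12 weeks = 96 h
rice cooker: 0.71 kW × 96 h = 68.16 kWh
Total energy = 518.53 kWh
Cost = 518.53 × $0.25 = $129.63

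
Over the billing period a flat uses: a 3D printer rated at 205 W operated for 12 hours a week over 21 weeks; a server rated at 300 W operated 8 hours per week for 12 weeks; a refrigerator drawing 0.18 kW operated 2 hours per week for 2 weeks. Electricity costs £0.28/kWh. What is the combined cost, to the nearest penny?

3D printer: Runtime = 12 h/week × 21 weeks = 252 h
3D printer: 0.205 kW × 252 h = 51.66 kWh
server: Runtime = 8 h/week × 12 weeks = 96 h
server: 0.3 kW × 96 h = 28.8 kWh
refrigerator: Runtime = 2 h/week × 2 weeks = 4 h
refrigerator: 0.18 kW × 4 h = 0.72 kWh
Total energy = 81.18 kWh
Cost = 81.18 × £0.28 = £22.73

£22.73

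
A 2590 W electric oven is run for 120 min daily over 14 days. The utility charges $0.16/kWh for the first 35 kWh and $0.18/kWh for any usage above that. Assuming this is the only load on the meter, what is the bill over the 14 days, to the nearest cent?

$12.35

Runtime = 120 min × 14 = 1680 min = 28 h
Energy = 2.59 kW × 28 h = 72.52 kWh
Tier 1 (0–35 kWh): 35 × $0.16 = $5.6
Above 35 kWh: 37.52 × $0.18 = $6.7536
Bill = $12.35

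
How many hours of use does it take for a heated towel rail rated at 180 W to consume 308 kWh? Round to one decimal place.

Hours = 308 kWh ÷ 0.18 kW = 1711.1 h

1711.1 h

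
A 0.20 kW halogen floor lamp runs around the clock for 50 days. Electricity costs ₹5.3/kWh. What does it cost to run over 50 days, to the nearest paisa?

Runtime = 24 h × 50 = 1200 h
Energy = 0.2 kW × 1200 h = 240 kWh
Cost = 240 kWh × ₹5.3/kWh = ₹1272.00

₹1272.00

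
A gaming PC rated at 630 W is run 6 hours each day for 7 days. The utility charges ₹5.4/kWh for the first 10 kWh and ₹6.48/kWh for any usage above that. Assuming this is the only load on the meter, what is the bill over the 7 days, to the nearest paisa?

Runtime = 6 h/day × 7 days = 42 h
Energy = 0.63 kW × 42 h = 26.46 kWh
Tier 1 (0–10 kWh): 10 × ₹5.4 = ₹54
Above 10 kWh: 16.46 × ₹6.48 = ₹106.6608
Bill = ₹160.66

₹160.66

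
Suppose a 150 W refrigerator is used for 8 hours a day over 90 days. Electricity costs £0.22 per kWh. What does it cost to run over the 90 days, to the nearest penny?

£23.76

Runtime = 8 h/day × 90 days = 720 h
Energy = 0.15 kW × 720 h = 108 kWh
Cost = 108 kWh × £0.22/kWh = £23.76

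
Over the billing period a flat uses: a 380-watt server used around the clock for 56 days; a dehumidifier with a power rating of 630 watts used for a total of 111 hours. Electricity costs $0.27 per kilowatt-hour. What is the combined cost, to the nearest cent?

server: Runtime = 24 h × 56 = 1344 h
server: 0.38 kW × 1344 h = 510.72 kWh
dehumidifier: 0.63 kW × 111 h = 69.93 kWh
Total energy = 580.65 kWh
Cost = 580.65 × $0.27 = $156.78

$156.78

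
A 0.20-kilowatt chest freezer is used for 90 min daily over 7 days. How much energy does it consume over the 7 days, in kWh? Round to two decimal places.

2.10 kWh

Runtime = 90 min × 7 = 630 min = 10.5 h
Energy = 0.2 kW × 10.5 h = 2.1 kWh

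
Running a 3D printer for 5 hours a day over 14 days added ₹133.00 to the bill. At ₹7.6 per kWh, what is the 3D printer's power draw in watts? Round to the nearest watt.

Energy = ₹133.00 ÷ ₹7.6/kWh = 17.5 kWh
Runtime = 5 h/day × 14 days = 70 h
Power = 17.5 kWh ÷ 70 h = 0.25 kW = 250 W

250 W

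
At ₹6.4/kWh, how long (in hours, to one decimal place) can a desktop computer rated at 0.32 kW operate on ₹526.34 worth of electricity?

Energy available = ₹526.34 ÷ ₹6.4/kWh = 82.2406 kWh
Hours = 82.2406 kWh ÷ 0.32 kW = 257.0 h

257.0 h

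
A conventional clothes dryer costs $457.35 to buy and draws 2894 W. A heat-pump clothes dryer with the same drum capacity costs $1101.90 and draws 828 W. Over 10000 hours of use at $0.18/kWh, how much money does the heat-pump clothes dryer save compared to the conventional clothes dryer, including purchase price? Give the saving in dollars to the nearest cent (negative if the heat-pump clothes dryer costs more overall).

conventional clothes dryer: $457.35 + (2894/1000) kW × 10000 h × $0.18 = $457.35 + $5209.2 = $5666.55
heat-pump clothes dryer: $1101.90 + (828/1000) kW × 10000 h × $0.18 = $1101.90 + $1490.4 = $2592.3
Saving = $5666.55 − $2592.3 = $3074.25

$3074.25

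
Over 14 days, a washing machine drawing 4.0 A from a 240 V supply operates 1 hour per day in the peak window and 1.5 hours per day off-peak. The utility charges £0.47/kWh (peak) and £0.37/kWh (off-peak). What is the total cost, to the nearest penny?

Power = 4.0 A × 240 V = 960 W = 0.96 kW
Peak energy = 0.96 kW × 1 h × 14 = 13.44 kWh
Off-peak energy = 0.96 kW × 1.5 h × 14 = 20.16 kWh
Cost = 13.44 × £0.47 + 20.16 × £0.37 = £6.3168 + £7.4592 = £13.78

£13.78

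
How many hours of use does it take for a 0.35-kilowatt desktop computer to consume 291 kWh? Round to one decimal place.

Hours = 291 kWh ÷ 0.35 kW = 831.4 h

831.4 h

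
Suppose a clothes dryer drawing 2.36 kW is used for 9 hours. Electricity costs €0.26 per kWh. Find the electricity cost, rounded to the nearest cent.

Energy = 2.36 kW × 9 h = 21.24 kWh
Cost = 21.24 kWh × €0.26/kWh = €5.52

€5.52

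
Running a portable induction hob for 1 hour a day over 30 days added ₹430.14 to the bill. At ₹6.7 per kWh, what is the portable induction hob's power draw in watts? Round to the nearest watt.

Energy = ₹430.14 ÷ ₹6.7/kWh = 64.2 kWh
Runtime = 1 h/day × 30 days = 30 h
Power = 64.2 kWh ÷ 30 h = 2.14 kW = 2140 W

2140 W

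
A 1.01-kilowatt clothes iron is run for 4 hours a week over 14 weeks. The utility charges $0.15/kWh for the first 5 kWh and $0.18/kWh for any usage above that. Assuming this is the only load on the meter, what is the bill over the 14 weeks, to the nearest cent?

Runtime = 4 h/week × 14 weeks = 56 h
Energy = 1.01 kW × 56 h = 56.56 kWh
Tier 1 (0–5 kWh): 5 × $0.15 = $0.75
Above 5 kWh: 51.56 × $0.18 = $9.2808
Bill = $10.03

$10.03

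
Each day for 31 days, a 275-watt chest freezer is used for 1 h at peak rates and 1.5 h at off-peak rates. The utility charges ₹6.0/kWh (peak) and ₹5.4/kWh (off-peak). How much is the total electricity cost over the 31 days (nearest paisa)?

₹120.20

Peak energy = 0.275 kW × 1 h × 31 = 8.525 kWh
Off-peak energy = 0.275 kW × 1.5 h × 31 = 12.7875 kWh
Cost = 8.525 × ₹6.0 + 12.7875 × ₹5.4 = ₹51.15 + ₹69.0525 = ₹120.20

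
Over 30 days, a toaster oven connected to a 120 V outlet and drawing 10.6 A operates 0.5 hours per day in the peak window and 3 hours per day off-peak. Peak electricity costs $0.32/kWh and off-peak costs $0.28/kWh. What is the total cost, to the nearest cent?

Power = 10.6 A × 120 V = 1272 W = 1.272 kW
Peak energy = 1.272 kW × 0.5 h × 30 = 19.08 kWh
Off-peak energy = 1.272 kW × 3 h × 30 = 114.48 kWh
Cost = 19.08 × $0.32 + 114.48 × $0.28 = $6.1056 + $32.0544 = $38.16

$38.16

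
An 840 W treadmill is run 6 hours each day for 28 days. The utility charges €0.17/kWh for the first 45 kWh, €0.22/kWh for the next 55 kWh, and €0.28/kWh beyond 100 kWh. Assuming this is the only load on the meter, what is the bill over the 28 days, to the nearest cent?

Runtime = 6 h/day × 28 days = 168 h
Energy = 0.84 kW × 168 h = 141.12 kWh
Tier 1 (0–45 kWh): 45 × €0.17 = €7.65
Tier 2 (45–100 kWh): 55 × €0.22 = €12.1
Above 100 kWh: 41.12 × €0.28 = €11.5136
Bill = €31.26

€31.26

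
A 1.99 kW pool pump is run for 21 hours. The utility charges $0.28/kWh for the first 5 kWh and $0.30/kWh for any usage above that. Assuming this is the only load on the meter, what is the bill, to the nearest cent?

Energy = 1.99 kW × 21 h = 41.79 kWh
Tier 1 (0–5 kWh): 5 × $0.28 = $1.4
Above 5 kWh: 36.79 × $0.30 = $11.037
Bill = $12.44

$12.44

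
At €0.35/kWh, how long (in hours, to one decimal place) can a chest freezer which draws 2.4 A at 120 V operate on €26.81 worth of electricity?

Power = 2.4 A × 120 V = 288 W = 0.288 kW
Energy available = €26.81 ÷ €0.35/kWh = 76.6 kWh
Hours = 76.6 kWh ÷ 0.288 kW = 266.0 h

266.0 h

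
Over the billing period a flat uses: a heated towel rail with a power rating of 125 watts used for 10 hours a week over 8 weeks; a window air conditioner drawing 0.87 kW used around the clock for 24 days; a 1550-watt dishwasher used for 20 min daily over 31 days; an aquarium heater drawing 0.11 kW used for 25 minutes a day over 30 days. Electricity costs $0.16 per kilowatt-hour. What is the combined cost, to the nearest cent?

heated towel rail: Runtime = 10 h/week × 8 weeks = 80 h
heated towel rail: 0.125 kW × 80 h = 10 kWh
window air conditioner: Runtime = 24 h × 24 = 576 h
window air conditioner: 0.87 kW × 576 h = 501.12 kWh
dishwasher: Runtime = 20 min × 31 = 620 min = 10.333333… h
dishwasher: 1.55 kW × 10.333333… h = 16.016666… kWh
aquarium heater: Runtime = 25 min × 30 = 750 min = 12.5 h
aquarium heater: 0.11 kW × 12.5 h = 1.375 kWh
Total energy = 528.511666… kWh
Cost = 528.511666… × $0.16 = $84.56

$84.56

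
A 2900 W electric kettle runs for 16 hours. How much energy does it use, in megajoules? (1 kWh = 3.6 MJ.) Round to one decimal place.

Energy = 2.9 kW × 16 h = 46.4 kWh
= 46.4 × 3.6 MJ = 167.0 MJ

167.0 MJ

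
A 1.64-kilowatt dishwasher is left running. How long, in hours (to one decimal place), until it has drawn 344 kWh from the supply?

Hours = 344 kWh ÷ 1.64 kW = 209.8 h

209.8 h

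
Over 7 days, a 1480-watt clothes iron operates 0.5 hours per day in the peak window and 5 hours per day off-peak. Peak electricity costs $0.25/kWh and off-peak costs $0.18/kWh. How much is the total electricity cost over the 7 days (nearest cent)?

$10.62

Peak energy = 1.48 kW × 0.5 h × 7 = 5.18 kWh
Off-peak energy = 1.48 kW × 5 h × 7 = 51.8 kWh
Cost = 5.18 × $0.25 + 51.8 × $0.18 = $1.295 + $9.324 = $10.62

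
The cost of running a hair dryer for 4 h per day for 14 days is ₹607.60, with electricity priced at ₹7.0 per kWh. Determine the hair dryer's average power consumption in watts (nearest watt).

1550 W

Energy = ₹607.60 ÷ ₹7.0/kWh = 86.8 kWh
Runtime = 4 h/day × 14 days = 56 h
Power = 86.8 kWh ÷ 56 h = 1.55 kW = 1550 W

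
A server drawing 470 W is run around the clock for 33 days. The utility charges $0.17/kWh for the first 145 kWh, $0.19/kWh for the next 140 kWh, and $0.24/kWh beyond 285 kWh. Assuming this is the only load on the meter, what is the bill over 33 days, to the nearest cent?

Runtime = 24 h × 33 = 792 h
Energy = 0.47 kW × 792 h = 372.24 kWh
Tier 1 (0–145 kWh): 145 × $0.17 = $24.65
Tier 2 (145–285 kWh): 140 × $0.19 = $26.6
Above 285 kWh: 87.24 × $0.24 = $20.9376
Bill = $72.19

$72.19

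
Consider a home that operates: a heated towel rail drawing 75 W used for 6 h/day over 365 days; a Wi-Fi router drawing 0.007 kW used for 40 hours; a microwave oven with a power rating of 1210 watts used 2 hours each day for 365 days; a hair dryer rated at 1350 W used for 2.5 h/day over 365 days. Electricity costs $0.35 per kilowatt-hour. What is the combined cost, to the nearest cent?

heated towel rail: Runtime = 6 h/day × 365 days = 2190 h
heated towel rail: 0.075 kW × 2190 h = 164.25 kWh
Wi-Fi router: 0.007 kW × 40 h = 0.28 kWh
microwave oven: Runtime = 2 h/day × 365 days = 730 h
microwave oven: 1.21 kW × 730 h = 883.3 kWh
hair dryer: Runtime = 2.5 h/day × 365 days = 912.5 h
hair dryer: 1.35 kW × 912.5 h = 1231.875 kWh
Total energy = 2279.705 kWh
Cost = 2279.705 × $0.35 = $797.90

$797.90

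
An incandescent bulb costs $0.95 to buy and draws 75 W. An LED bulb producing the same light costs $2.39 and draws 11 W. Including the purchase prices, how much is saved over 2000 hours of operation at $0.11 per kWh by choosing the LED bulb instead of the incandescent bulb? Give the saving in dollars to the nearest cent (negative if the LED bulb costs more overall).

$12.64

incandescent bulb: $0.95 + (75/1000) kW × 2000 h × $0.11 = $0.95 + $16.5 = $17.45
LED bulb: $2.39 + (11/1000) kW × 2000 h × $0.11 = $2.39 + $2.42 = $4.81
Saving = $17.45 − $4.81 = $12.64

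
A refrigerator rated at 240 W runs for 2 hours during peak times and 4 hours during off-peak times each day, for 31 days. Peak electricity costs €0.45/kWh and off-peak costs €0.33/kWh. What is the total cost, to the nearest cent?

Peak energy = 0.24 kW × 2 h × 31 = 14.88 kWh
Off-peak energy = 0.24 kW × 4 h × 31 = 29.76 kWh
Cost = 14.88 × €0.45 + 29.76 × €0.33 = €6.696 + €9.8208 = €16.52

€16.52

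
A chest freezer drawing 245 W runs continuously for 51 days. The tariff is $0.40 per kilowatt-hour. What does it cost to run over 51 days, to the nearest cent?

$119.95

Runtime = 24 h × 51 = 1224 h
Energy = 0.245 kW × 1224 h = 299.88 kWh
Cost = 299.88 kWh × $0.40/kWh = $119.95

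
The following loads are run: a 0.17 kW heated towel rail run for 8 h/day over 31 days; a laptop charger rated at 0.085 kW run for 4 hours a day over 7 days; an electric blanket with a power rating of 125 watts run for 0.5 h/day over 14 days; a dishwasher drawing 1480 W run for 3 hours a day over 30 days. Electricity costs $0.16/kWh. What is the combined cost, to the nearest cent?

$28.58

heated towel rail: Runtime = 8 h/day × 31 days = 248 h
heated towel rail: 0.17 kW × 248 h = 42.16 kWh
laptop charger: Runtime = 4 h/day × 7 days = 28 h
laptop charger: 0.085 kW × 28 h = 2.38 kWh
electric blanket: Runtime = 0.5 h/day × 14 days = 7 h
electric blanket: 0.125 kW × 7 h = 0.875 kWh
dishwasher: Runtime = 3 h/day × 30 days = 90 h
dishwasher: 1.48 kW × 90 h = 133.2 kWh
Total energy = 178.615 kWh
Cost = 178.615 × $0.16 = $28.58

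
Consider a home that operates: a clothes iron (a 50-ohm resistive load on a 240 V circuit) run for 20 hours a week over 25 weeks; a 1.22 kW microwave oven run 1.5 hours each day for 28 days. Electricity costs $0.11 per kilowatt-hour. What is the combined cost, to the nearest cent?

clothes iron: Power = V²/R = 240²/50 = 1152 W = 1.152 kW
clothes iron: Runtime = 20 h/week × 25 weeks = 500 h
clothes iron: 1.152 kW × 500 h = 576 kWh
microwave oven: Runtime = 1.5 h/day × 28 days = 42 h
microwave oven: 1.22 kW × 42 h = 51.24 kWh
Total energy = 627.24 kWh
Cost = 627.24 × $0.11 = $69.00

$69.00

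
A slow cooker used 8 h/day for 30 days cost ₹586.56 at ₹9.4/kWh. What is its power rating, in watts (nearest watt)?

260 W

Energy = ₹586.56 ÷ ₹9.4/kWh = 62.4 kWh
Runtime = 8 h/day × 30 days = 240 h
Power = 62.4 kWh ÷ 240 h = 0.26 kW = 260 W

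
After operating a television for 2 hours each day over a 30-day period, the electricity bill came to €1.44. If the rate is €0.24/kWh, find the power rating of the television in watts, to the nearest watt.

100 W

Energy = €1.44 ÷ €0.24/kWh = 6 kWh
Runtime = 2 h/day × 30 days = 60 h
Power = 6 kWh ÷ 60 h = 0.1 kW = 100 W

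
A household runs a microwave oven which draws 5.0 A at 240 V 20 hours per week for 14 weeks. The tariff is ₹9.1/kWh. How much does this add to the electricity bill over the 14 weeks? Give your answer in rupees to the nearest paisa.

Power = 5.0 A × 240 V = 1200 W = 1.2 kW
Runtime = 20 h/week × 14 weeks = 280 h
Energy = 1.2 kW × 280 h = 336 kWh
Cost = 336 kWh × ₹9.1/kWh = ₹3057.60

₹3057.60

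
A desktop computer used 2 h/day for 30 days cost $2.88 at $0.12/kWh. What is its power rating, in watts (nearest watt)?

400 W

Energy = $2.88 ÷ $0.12/kWh = 24 kWh
Runtime = 2 h/day × 30 days = 60 h
Power = 24 kWh ÷ 60 h = 0.4 kW = 400 W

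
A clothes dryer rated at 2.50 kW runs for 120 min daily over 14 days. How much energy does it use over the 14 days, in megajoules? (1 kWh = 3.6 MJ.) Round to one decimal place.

Runtime = 120 min × 14 = 1680 min = 28 h
Energy = 2.5 kW × 28 h = 70 kWh
= 70 × 3.6 MJ = 252.0 MJ

252.0 MJ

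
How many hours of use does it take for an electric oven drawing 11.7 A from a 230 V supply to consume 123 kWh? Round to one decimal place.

Power = 11.7 A × 230 V = 2691 W = 2.691 kW
Hours = 123 kWh ÷ 2.691 kW = 45.7 h

45.7 h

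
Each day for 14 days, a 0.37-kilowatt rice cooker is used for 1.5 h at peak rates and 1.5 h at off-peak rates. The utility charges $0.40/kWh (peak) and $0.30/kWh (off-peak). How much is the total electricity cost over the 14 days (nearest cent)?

Peak energy = 0.37 kW × 1.5 h × 14 = 7.77 kWh
Off-peak energy = 0.37 kW × 1.5 h × 14 = 7.77 kWh
Cost = 7.77 × $0.40 + 7.77 × $0.30 = $3.108 + $2.331 = $5.44

$5.44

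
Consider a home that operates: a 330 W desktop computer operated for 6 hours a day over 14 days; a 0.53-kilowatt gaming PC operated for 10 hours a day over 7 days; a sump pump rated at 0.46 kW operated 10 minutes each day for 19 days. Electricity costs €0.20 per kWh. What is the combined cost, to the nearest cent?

€13.26

desktop computer: Runtime = 6 h/day × 14 days = 84 h
desktop computer: 0.33 kW × 84 h = 27.72 kWh
gaming PC: Runtime = 10 h/day × 7 days = 70 h
gaming PC: 0.53 kW × 70 h = 37.1 kWh
sump pump: Runtime = 10 min × 19 = 190 min = 3.166666… h
sump pump: 0.46 kW × 3.166666… h = 1.456666… kWh
Total energy = 66.276666… kWh
Cost = 66.276666… × €0.20 = €13.26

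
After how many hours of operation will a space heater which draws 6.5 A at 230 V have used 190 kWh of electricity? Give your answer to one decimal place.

127.1 h

Power = 6.5 A × 230 V = 1495 W = 1.495 kW
Hours = 190 kWh ÷ 1.495 kW = 127.1 h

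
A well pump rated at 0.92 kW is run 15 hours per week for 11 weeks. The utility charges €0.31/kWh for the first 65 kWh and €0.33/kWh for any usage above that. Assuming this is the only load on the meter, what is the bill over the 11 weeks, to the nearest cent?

Runtime = 15 h/week × 11 weeks = 165 h
Energy = 0.92 kW × 165 h = 151.8 kWh
Tier 1 (0–65 kWh): 65 × €0.31 = €20.15
Above 65 kWh: 86.8 × €0.33 = €28.644
Bill = €48.79

€48.79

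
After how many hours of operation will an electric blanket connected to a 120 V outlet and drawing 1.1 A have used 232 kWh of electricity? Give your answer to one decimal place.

Power = 1.1 A × 120 V = 132 W = 0.132 kW
Hours = 232 kWh ÷ 0.132 kW = 1757.6 h

1757.6 h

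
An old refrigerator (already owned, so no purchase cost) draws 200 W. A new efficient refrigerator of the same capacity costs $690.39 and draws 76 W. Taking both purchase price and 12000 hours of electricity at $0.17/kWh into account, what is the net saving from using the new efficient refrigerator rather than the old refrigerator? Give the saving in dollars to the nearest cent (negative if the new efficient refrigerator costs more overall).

old refrigerator: $0.00 + (200/1000) kW × 12000 h × $0.17 = $0.00 + $408 = $408
new efficient refrigerator: $690.39 + (76/1000) kW × 12000 h × $0.17 = $690.39 + $155.04 = $845.43
Saving = $408 − $845.43 = −$437.43

-$437.43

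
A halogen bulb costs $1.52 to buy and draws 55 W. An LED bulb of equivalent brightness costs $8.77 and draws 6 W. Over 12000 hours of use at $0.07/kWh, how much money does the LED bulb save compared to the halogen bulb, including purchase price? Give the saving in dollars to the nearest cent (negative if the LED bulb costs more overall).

$33.91

halogen bulb: $1.52 + (55/1000) kW × 12000 h × $0.07 = $1.52 + $46.2 = $47.72
LED bulb: $8.77 + (6/1000) kW × 12000 h × $0.07 = $8.77 + $5.04 = $13.81
Saving = $47.72 − $13.81 = $33.91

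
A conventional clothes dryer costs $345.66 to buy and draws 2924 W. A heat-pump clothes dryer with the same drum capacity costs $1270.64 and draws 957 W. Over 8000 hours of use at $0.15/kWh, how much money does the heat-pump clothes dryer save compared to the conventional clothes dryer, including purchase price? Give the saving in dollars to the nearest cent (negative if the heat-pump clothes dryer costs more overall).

$1435.42

conventional clothes dryer: $345.66 + (2924/1000) kW × 8000 h × $0.15 = $345.66 + $3508.8 = $3854.46
heat-pump clothes dryer: $1270.64 + (957/1000) kW × 8000 h × $0.15 = $1270.64 + $1148.4 = $2419.04
Saving = $3854.46 − $2419.04 = $1435.42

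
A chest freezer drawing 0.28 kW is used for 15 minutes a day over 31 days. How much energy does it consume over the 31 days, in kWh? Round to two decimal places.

Runtime = 15 min × 31 = 465 min = 7.75 h
Energy = 0.28 kW × 7.75 h = 2.17 kWh

2.17 kWh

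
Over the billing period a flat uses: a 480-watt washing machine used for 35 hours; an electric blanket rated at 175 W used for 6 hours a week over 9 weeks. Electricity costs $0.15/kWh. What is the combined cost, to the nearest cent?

$3.94

washing machine: 0.48 kW × 35 h = 16.8 kWh
electric blanket: Runtime = 6 h/week × 9 weeks = 54 h
electric blanket: 0.175 kW × 54 h = 9.45 kWh
Total energy = 26.25 kWh
Cost = 26.25 × $0.15 = $3.94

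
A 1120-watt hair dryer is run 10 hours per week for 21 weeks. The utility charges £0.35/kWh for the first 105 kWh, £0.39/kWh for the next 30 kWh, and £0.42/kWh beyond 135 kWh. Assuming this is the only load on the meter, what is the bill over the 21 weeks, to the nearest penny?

Runtime = 10 h/week × 21 weeks = 210 h
Energy = 1.12 kW × 210 h = 235.2 kWh
Tier 1 (0–105 kWh): 105 × £0.35 = £36.75
Tier 2 (105–135 kWh): 30 × £0.39 = £11.7
Above 135 kWh: 100.2 × £0.42 = £42.084
Bill = £90.53

£90.53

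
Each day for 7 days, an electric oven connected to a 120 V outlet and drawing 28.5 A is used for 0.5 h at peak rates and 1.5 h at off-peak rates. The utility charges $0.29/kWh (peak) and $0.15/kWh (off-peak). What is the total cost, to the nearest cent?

Power = 28.5 A × 120 V = 3420 W = 3.42 kW
Peak energy = 3.42 kW × 0.5 h × 7 = 11.97 kWh
Off-peak energy = 3.42 kW × 1.5 h × 7 = 35.91 kWh
Cost = 11.97 × $0.29 + 35.91 × $0.15 = $3.4713 + $5.3865 = $8.86

$8.86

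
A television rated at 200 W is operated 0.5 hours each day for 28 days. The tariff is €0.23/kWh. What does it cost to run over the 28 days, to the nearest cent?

Runtime = 0.5 h/day × 28 days = 14 h
Energy = 0.2 kW × 14 h = 2.8 kWh
Cost = 2.8 kWh × €0.23/kWh = €0.64

€0.64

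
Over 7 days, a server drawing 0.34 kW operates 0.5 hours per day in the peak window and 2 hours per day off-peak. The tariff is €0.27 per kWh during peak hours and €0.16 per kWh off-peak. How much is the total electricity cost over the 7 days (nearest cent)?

Peak energy = 0.34 kW × 0.5 h × 7 = 1.19 kWh
Off-peak energy = 0.34 kW × 2 h × 7 = 4.76 kWh
Cost = 1.19 × €0.27 + 4.76 × €0.16 = €0.3213 + €0.7616 = €1.08

€1.08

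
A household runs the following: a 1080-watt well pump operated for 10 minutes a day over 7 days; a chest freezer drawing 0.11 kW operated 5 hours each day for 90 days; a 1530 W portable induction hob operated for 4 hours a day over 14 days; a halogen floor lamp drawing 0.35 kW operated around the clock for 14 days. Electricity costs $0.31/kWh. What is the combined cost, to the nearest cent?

$78.75

well pump: Runtime = 10 min × 7 = 70 min = 1.166666… h
well pump: 1.08 kW × 1.166666… h = 1.26 kWh
chest freezer: Runtime = 5 h/day × 90 days = 450 h
chest freezer: 0.11 kW × 450 h = 49.5 kWh
portable induction hob: Runtime = 4 h/day × 14 days = 56 h
portable induction hob: 1.53 kW × 56 h = 85.68 kWh
halogen floor lamp: Runtime = 24 h × 14 = 336 h
halogen floor lamp: 0.35 kW × 336 h = 117.6 kWh
Total energy = 254.04 kWh
Cost = 254.04 × $0.31 = $78.75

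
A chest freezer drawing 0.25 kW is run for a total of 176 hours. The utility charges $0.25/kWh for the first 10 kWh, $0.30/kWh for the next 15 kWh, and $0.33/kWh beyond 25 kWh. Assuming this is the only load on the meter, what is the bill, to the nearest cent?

Energy = 0.25 kW × 176 h = 44 kWh
Tier 1 (0–10 kWh): 10 × $0.25 = $2.5
Tier 2 (10–25 kWh): 15 × $0.30 = $4.5
Above 25 kWh: 19 × $0.33 = $6.27
Bill = $13.27

$13.27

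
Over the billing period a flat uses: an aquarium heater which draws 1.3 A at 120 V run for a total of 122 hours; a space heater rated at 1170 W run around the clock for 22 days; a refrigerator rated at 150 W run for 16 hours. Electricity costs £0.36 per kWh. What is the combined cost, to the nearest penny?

£230.11

aquarium heater: Power = 1.3 A × 120 V = 156 W = 0.156 kW
aquarium heater: 0.156 kW × 122 h = 19.032 kWh
space heater: Runtime = 24 h × 22 = 528 h
space heater: 1.17 kW × 528 h = 617.76 kWh
refrigerator: 0.15 kW × 16 h = 2.4 kWh
Total energy = 639.192 kWh
Cost = 639.192 × £0.36 = £230.11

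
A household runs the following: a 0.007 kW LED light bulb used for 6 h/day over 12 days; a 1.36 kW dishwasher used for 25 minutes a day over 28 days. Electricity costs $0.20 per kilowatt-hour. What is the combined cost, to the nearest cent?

LED light bulb: Runtime = 6 h/day × 12 days = 72 h
LED light bulb: 0.007 kW × 72 h = 0.504 kWh
dishwasher: Runtime = 25 min × 28 = 700 min = 11.666666… h
dishwasher: 1.36 kW × 11.666666… h = 15.866666… kWh
Total energy = 16.370666… kWh
Cost = 16.370666… × $0.20 = $3.27

$3.27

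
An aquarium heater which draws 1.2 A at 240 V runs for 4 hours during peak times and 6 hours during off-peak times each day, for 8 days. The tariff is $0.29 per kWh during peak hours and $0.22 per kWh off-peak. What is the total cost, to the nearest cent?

$5.71

Power = 1.2 A × 240 V = 288 W = 0.288 kW
Peak energy = 0.288 kW × 4 h × 8 = 9.216 kWh
Off-peak energy = 0.288 kW × 6 h × 8 = 13.824 kWh
Cost = 9.216 × $0.29 + 13.824 × $0.22 = $2.67264 + $3.04128 = $5.71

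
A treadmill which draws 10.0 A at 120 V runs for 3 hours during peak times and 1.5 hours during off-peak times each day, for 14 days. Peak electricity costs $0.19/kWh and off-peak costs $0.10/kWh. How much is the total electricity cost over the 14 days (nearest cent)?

$12.10

Power = 10.0 A × 120 V = 1200 W = 1.2 kW
Peak energy = 1.2 kW × 3 h × 14 = 50.4 kWh
Off-peak energy = 1.2 kW × 1.5 h × 14 = 25.2 kWh
Cost = 50.4 × $0.19 + 25.2 × $0.10 = $9.576 + $2.52 = $12.10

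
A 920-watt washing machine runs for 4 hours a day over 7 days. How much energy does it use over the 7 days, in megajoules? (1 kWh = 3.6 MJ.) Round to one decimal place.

92.7 MJ

Runtime = 4 h/day × 7 days = 28 h
Energy = 0.92 kW × 28 h = 25.76 kWh
= 25.76 × 3.6 MJ = 92.7 MJ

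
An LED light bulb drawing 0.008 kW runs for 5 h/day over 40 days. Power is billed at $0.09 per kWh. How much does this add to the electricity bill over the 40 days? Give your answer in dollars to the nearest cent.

$0.14

Runtime = 5 h/day × 40 days = 200 h
Energy = 0.008 kW × 200 h = 1.6 kWh
Cost = 1.6 kWh × $0.09/kWh = $0.14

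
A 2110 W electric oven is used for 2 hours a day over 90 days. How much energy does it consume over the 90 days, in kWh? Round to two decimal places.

379.80 kWh

Runtime = 2 h/day × 90 days = 180 h
Energy = 2.11 kW × 180 h = 379.8 kWh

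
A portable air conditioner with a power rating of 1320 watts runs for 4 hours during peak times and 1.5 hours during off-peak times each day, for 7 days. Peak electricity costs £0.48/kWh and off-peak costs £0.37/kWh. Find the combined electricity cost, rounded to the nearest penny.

£22.87

Peak energy = 1.32 kW × 4 h × 7 = 36.96 kWh
Off-peak energy = 1.32 kW × 1.5 h × 7 = 13.86 kWh
Cost = 36.96 × £0.48 + 13.86 × £0.37 = £17.7408 + £5.1282 = £22.87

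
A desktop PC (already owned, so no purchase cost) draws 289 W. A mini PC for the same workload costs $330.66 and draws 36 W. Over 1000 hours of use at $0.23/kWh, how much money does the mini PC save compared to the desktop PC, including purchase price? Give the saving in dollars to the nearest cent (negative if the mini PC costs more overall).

-$272.47

desktop PC: $0.00 + (289/1000) kW × 1000 h × $0.23 = $0.00 + $66.47 = $66.47
mini PC: $330.66 + (36/1000) kW × 1000 h × $0.23 = $330.66 + $8.28 = $338.94
Saving = $66.47 − $338.94 = −$272.47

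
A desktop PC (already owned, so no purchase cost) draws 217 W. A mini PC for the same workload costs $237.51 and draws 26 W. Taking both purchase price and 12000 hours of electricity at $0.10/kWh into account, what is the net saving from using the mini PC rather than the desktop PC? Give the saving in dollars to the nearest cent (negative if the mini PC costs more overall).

desktop PC: $0.00 + (217/1000) kW × 12000 h × $0.10 = $0.00 + $260.4 = $260.4
mini PC: $237.51 + (26/1000) kW × 12000 h × $0.10 = $237.51 + $31.2 = $268.71
Saving = $260.4 − $268.71 = −$8.31

-$8.31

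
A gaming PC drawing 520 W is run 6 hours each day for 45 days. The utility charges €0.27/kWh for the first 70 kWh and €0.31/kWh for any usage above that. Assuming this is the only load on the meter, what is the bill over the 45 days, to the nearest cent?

Runtime = 6 h/day × 45 days = 270 h
Energy = 0.52 kW × 270 h = 140.4 kWh
Tier 1 (0–70 kWh): 70 × €0.27 = €18.9
Above 70 kWh: 70.4 × €0.31 = €21.824
Bill = €40.72

€40.72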